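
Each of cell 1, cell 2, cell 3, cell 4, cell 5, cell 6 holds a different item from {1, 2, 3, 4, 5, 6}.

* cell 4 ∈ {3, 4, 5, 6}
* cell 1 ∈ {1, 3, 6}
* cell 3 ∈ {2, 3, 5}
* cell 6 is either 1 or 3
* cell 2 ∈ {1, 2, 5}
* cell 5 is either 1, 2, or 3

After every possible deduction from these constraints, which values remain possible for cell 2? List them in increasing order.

Among the 6 variables, 4 fits only cell 4 (and all 6 values in {1, 2, 3, 4, 5, 6} must be used), so cell 4 = 4.
Among the 5 still-open variables, 6 fits only cell 1 (and all 5 values in {1, 2, 3, 5, 6} must be used), so cell 1 = 6.
No further eliminations apply; cell 2 can still be any of 1, 2, 5.

1, 2, 5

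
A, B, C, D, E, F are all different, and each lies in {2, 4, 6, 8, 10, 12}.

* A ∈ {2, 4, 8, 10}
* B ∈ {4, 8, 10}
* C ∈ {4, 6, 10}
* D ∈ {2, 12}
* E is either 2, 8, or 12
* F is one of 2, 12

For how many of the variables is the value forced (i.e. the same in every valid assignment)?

2

The 6 variables together cover exactly {2, 4, 6, 8, 10, 12} — 6 values for 6 variables — and 6 appears only in C's list, so C = 6.
The 2 variables D and F are confined to {2, 12}, which locks those values in; drop them from A, E.
E must be 8 (only option left). Strike 8 from A, B.
Determined: C=6, E=8. The other variables each still have more than one consistent value. That makes 2.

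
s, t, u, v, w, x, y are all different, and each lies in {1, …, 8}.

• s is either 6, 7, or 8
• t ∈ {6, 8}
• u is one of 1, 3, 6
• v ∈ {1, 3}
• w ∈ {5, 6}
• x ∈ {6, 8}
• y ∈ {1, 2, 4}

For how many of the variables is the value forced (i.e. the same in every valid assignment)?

2

t and x share exactly the 2 values {6, 8}; by pigeonhole those values go to them, so strike 6, 8 from s, u, w.
s must be 7 (only option left).
That leaves w = 5.
u and v share exactly the 2 values {1, 3}; by pigeonhole those values go to them, so strike 1, 3 from y.
Determined: s=7, w=5. The other variables each still have more than one consistent value. That makes 2.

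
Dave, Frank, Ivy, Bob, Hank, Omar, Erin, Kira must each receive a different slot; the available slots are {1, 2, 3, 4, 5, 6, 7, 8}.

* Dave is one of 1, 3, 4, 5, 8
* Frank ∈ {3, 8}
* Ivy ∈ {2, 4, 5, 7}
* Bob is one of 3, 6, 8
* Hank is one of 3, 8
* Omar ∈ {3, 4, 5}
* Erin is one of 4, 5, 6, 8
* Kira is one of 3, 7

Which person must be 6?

The 8 variables draw from only 8 values {1, 2, 3, 4, 5, 6, 7, 8}, so each is used; only Dave can be 1, hence Dave = 1.
The 7 still-open variables draw from only 7 values {2, 3, 4, 5, 6, 7, 8}, so each is used; only Ivy can be 2, hence Ivy = 2.
The 6 still-open variables draw from only 6 values {3, 4, 5, 6, 7, 8}, so each is used; only Kira can be 7, hence Kira = 7.
Frank and Hank between them cover only {3, 8} — a naked pair. Remove those values from Bob, Omar, Erin.
So 6 goes to Bob.

Bob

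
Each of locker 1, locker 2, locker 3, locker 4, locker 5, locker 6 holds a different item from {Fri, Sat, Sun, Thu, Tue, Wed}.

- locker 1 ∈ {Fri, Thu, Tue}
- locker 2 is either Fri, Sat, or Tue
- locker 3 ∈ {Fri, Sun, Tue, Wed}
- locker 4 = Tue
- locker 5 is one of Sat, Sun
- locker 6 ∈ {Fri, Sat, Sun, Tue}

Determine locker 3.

locker 4 must be Tue (only option left). Strike Tue from locker 1, locker 2, locker 3, locker 6.
The 5 still-open variables together cover exactly {Fri, Sat, Sun, Thu, Wed} — 5 values for 5 variables — and Thu appears only in locker 1's list, so locker 1 = Thu.
The 4 still-open variables draw from only 4 values {Fri, Sat, Sun, Wed}, so each is used; only locker 3 can be Wed, hence locker 3 = Wed.

Wed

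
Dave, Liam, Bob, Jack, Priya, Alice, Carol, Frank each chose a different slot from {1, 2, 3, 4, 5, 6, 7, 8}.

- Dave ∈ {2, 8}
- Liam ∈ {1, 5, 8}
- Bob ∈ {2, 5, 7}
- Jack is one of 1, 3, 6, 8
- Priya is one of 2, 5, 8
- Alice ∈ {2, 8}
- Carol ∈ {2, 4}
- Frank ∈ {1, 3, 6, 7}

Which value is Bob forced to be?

Among the 8 variables, 4 fits only Carol (and all 8 values in {1, 2, 3, 4, 5, 6, 7, 8} must be used), so Carol = 4.
The 2 variables Dave and Alice are confined to {2, 8}, which locks those values in; drop them from Liam, Bob, Jack, Priya.
Priya's domain is down to {5}, so Priya = 5. Remove 5 from Liam, Bob.
So Bob = 7.

7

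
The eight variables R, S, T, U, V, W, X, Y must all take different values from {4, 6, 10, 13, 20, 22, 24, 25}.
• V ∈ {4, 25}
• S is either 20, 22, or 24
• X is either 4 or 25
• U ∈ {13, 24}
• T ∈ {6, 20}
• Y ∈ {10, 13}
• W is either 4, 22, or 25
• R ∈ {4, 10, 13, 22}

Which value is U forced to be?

24

The 8 variables draw from only 8 values {4, 6, 10, 13, 20, 22, 24, 25}, so each is used; only T can be 6, hence T = 6.
Among the 7 still-open variables, 20 fits only S (and all 7 values in {4, 10, 13, 20, 22, 24, 25} must be used), so S = 20.
Among the 6 still-open variables, 24 fits only U (and all 6 values in {4, 10, 13, 22, 24, 25} must be used), so U = 24.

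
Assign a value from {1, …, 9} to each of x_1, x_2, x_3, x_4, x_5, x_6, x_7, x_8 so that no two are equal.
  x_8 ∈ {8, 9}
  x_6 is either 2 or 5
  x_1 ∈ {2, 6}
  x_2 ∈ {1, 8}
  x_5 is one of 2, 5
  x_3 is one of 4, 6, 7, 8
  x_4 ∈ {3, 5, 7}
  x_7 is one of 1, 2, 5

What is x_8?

The 2 variables x_5 and x_6 are confined to {2, 5}, which locks those values in; drop them from x_1, x_4, x_7.
That leaves x_1 = 6. So x_3 can't be 6.
x_7 must be 1 (only option left). Remove 1 from x_2.
That leaves x_2 = 8. Eliminate 8 elsewhere: x_3, x_8.
So x_8 = 9.

9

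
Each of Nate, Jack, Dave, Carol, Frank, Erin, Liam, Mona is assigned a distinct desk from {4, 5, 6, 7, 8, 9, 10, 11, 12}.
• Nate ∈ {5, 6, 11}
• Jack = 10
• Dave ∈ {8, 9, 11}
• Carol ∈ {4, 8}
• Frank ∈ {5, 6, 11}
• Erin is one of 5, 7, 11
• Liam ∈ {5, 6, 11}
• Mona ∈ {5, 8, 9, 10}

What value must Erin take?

Jack must be 10 (only option left). So Mona can't be 10.
The 7 still-open variables draw from only 7 values {4, 5, 6, 7, 8, 9, 11}, so each is used; only Carol can be 4, hence Carol = 4.
The 6 still-open variables together cover exactly {5, 6, 7, 8, 9, 11} — 6 values for 6 variables — and 7 appears only in Erin's list, so Erin = 7.

7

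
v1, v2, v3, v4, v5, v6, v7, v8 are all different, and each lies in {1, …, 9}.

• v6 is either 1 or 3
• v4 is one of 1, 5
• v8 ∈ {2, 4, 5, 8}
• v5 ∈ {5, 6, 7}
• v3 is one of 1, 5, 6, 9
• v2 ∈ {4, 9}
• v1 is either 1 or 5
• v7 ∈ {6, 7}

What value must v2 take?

4

v1 and v4 share exactly the 2 values {1, 5}; by pigeonhole those values go to them, so strike 1, 5 from v3, v5, v6, v8.
v6 has just one choice, so v6 = 3.
v5 and v7 share exactly the 2 values {6, 7}; by pigeonhole those values go to them, so strike 6, 7 from v3.
v3's domain is down to {9}, so v3 = 9. Eliminate 9 elsewhere: v2.
So v2 = 4.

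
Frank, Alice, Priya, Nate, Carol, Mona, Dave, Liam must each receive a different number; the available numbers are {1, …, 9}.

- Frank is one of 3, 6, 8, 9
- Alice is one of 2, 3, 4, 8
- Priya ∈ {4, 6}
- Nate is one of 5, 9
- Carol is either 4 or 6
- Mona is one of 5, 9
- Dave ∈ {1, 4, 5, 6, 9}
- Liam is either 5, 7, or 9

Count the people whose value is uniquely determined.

Priya and Carol share exactly the 2 values {4, 6}; by pigeonhole those values go to them, so strike 4, 6 from Frank, Alice, Dave.
The 2 variables Nate and Mona are confined to {5, 9}, which locks those values in; drop them from Frank, Dave, Liam.
Dave must be 1 (only option left).
That leaves Liam = 7.
Determined: Dave=1, Liam=7. The other people each still have more than one consistent value. That makes 2.

2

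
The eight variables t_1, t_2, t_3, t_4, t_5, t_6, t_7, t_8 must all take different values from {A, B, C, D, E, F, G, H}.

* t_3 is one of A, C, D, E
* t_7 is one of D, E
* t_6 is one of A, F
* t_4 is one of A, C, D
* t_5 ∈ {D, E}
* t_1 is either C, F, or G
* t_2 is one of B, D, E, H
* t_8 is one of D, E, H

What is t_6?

The 8 variables together cover exactly {A, B, C, D, E, F, G, H} — 8 values for 8 variables — and B appears only in t_2's list, so t_2 = B.
The 7 still-open variables draw from only 7 values {A, C, D, E, F, G, H}, so each is used; only t_1 can be G, hence t_1 = G.
The 6 still-open variables together cover exactly {A, C, D, E, F, H} — 6 values for 6 variables — and F appears only in t_6's list, so t_6 = F.

F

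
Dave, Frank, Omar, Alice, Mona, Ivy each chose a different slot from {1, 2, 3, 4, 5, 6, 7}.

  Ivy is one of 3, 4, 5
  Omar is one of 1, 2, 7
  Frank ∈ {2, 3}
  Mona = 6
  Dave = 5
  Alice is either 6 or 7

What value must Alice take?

Dave has just one choice, so Dave = 5. Eliminate 5 elsewhere: Ivy.
Mona must be 6 (only option left). Eliminate 6 elsewhere: Alice.
So Alice = 7.

7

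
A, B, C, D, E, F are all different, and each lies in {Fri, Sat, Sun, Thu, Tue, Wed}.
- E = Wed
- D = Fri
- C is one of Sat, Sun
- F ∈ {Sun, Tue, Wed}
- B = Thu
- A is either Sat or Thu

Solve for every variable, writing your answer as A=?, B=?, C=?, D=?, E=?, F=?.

B must be Thu (only option left). So A can't be Thu.
D has just one choice, so D = Fri.
E must be Wed (only option left). Eliminate Wed elsewhere: F.
A has just one choice, so A = Sat. So C can't be Sat.
That leaves C = Sun. Remove Sun from F.
F must be Tue (only option left).

A=Sat, B=Thu, C=Sun, D=Fri, E=Wed, F=Tue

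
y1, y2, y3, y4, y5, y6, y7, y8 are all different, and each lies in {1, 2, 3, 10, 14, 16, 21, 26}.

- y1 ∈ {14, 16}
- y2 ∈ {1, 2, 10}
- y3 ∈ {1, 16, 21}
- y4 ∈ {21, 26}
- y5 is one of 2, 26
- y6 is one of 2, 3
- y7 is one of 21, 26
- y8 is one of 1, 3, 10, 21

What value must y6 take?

The 8 variables together cover exactly {1, 2, 3, 10, 14, 16, 21, 26} — 8 values for 8 variables — and 14 appears only in y1's list, so y1 = 14.
Among the 7 still-open variables, 16 fits only y3 (and all 7 values in {1, 2, 3, 10, 16, 21, 26} must be used), so y3 = 16.
y4 and y7 share exactly the 2 values {21, 26}; by pigeonhole those values go to them, so strike 21, 26 from y5, y8.
y5's domain is down to {2}, so y5 = 2. So y2, y6 can't be 2.
So y6 = 3.

3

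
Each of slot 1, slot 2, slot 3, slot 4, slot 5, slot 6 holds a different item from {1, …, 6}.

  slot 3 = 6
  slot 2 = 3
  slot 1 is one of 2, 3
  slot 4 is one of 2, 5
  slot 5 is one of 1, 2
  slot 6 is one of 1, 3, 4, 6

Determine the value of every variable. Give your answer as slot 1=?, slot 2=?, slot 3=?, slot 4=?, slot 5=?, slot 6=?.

slot 2 must be 3 (only option left). So slot 1, slot 6 can't be 3.
slot 3's domain is down to {6}, so slot 3 = 6. Strike 6 from slot 6.
That leaves slot 1 = 2. Eliminate 2 elsewhere: slot 4, slot 5.
slot 4 has just one choice, so slot 4 = 5.
slot 5 has just one choice, so slot 5 = 1. Remove 1 from slot 6.
slot 6's domain is down to {4}, so slot 6 = 4.

slot 1=2, slot 2=3, slot 3=6, slot 4=5, slot 5=1, slot 6=4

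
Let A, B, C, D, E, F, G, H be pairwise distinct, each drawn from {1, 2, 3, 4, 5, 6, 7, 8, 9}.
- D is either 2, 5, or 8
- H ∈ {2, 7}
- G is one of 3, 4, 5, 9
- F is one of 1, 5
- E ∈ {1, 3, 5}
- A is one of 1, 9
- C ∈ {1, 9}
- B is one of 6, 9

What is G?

4

A and C between them cover only {1, 9} — a naked pair. Remove those values from B, E, F, G.
B must be 6 (only option left).
F must be 5 (only option left). Remove 5 from D, E, G.
E's domain is down to {3}, so E = 3. Eliminate 3 elsewhere: G.
So G = 4.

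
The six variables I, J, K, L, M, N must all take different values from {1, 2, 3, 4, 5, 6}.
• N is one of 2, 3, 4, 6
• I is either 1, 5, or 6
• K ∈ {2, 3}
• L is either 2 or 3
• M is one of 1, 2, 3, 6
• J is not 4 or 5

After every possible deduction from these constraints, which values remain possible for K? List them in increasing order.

Among the 6 variables, 4 fits only N (and all 6 values in {1, 2, 3, 4, 5, 6} must be used), so N = 4.
The 5 still-open variables draw from only 5 values {1, 2, 3, 5, 6}, so each is used; only I can be 5, hence I = 5.
The 2 variables K and L are confined to {2, 3}, which locks those values in; drop them from J, M.
No further eliminations apply; K can still be any of 2, 3.

2, 3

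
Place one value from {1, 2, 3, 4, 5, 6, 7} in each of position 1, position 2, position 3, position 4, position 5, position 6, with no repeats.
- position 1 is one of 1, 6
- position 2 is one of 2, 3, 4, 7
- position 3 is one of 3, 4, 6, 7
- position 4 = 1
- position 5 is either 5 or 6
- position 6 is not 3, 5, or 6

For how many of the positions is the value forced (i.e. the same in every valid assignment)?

position 4 must be 1 (only option left). Remove 1 from position 1, position 6.
That leaves position 1 = 6. Eliminate 6 elsewhere: position 3, position 5.
position 5 has just one choice, so position 5 = 5.
Determined: position 1=6, position 4=1, position 5=5. The other positions each still have more than one consistent value. That makes 3.

3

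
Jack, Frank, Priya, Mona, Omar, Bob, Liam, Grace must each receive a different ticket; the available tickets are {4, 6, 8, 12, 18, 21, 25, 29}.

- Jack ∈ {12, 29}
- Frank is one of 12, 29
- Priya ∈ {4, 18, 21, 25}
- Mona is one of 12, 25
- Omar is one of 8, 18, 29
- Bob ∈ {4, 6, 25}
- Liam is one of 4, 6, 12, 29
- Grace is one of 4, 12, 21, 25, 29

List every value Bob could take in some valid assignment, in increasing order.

The 8 variables together cover exactly {4, 6, 8, 12, 18, 21, 25, 29} — 8 values for 8 variables — and 8 appears only in Omar's list, so Omar = 8.
The 7 still-open variables together cover exactly {4, 6, 12, 18, 21, 25, 29} — 7 values for 7 variables — and 18 appears only in Priya's list, so Priya = 18.
Among the 6 still-open variables, 21 fits only Grace (and all 6 values in {4, 6, 12, 21, 25, 29} must be used), so Grace = 21.
Jack and Frank between them cover only {12, 29} — a naked pair. Remove those values from Mona, Liam.
Mona must be 25 (only option left). Strike 25 from Bob.
No further eliminations apply; Bob can still be any of 4, 6.

4, 6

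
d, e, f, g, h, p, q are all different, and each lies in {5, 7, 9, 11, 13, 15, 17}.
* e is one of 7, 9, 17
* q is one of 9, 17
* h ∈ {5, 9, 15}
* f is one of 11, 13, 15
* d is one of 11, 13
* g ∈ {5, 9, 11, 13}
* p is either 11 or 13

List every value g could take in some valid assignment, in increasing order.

The 7 variables draw from only 7 values {5, 7, 9, 11, 13, 15, 17}, so each is used; only e can be 7, hence e = 7.
The 6 still-open variables together cover exactly {5, 9, 11, 13, 15, 17} — 6 values for 6 variables — and 17 appears only in q's list, so q = 17.
d and p share exactly the 2 values {11, 13}; by pigeonhole those values go to them, so strike 11, 13 from f, g.
f's domain is down to {15}, so f = 15. Strike 15 from h.
No further eliminations apply; g can still be any of 5, 9.

5, 9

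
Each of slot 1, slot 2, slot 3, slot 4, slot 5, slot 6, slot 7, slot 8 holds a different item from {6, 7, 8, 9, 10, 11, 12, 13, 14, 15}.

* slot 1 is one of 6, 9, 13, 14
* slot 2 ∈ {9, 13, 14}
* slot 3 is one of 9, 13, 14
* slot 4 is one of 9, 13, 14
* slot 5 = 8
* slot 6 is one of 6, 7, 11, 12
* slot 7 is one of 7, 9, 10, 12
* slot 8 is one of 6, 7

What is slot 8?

slot 5's domain is down to {8}, so slot 5 = 8.
The 3 variables slot 2, slot 3, slot 4 are confined to {9, 13, 14}, which locks those values in; drop them from slot 1, slot 7.
slot 1's domain is down to {6}, so slot 1 = 6. So slot 6, slot 8 can't be 6.
So slot 8 = 7.

7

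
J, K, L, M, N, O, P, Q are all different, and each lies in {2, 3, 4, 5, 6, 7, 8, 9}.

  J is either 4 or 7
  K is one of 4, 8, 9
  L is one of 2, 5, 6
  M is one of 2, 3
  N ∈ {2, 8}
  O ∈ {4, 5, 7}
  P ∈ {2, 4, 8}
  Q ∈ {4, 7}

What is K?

The 8 variables draw from only 8 values {2, 3, 4, 5, 6, 7, 8, 9}, so each is used; only M can be 3, hence M = 3.
The 7 still-open variables draw from only 7 values {2, 4, 5, 6, 7, 8, 9}, so each is used; only L can be 6, hence L = 6.
The 6 still-open variables together cover exactly {2, 4, 5, 7, 8, 9} — 6 values for 6 variables — and 5 appears only in O's list, so O = 5.
Among the 5 still-open variables, 9 fits only K (and all 5 values in {2, 4, 7, 8, 9} must be used), so K = 9.

9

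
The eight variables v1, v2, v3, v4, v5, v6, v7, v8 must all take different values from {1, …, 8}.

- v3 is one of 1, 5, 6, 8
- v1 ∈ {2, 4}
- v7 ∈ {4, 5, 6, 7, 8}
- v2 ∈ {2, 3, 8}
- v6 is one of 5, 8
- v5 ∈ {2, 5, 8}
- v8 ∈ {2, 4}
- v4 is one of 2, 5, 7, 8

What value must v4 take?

The 8 variables together cover exactly {1, 2, 3, 4, 5, 6, 7, 8} — 8 values for 8 variables — and 1 appears only in v3's list, so v3 = 1.
Among the 7 still-open variables, 3 fits only v2 (and all 7 values in {2, 3, 4, 5, 6, 7, 8} must be used), so v2 = 3.
The 6 still-open variables draw from only 6 values {2, 4, 5, 6, 7, 8}, so each is used; only v7 can be 6, hence v7 = 6.
The 5 still-open variables together cover exactly {2, 4, 5, 7, 8} — 5 values for 5 variables — and 7 appears only in v4's list, so v4 = 7.

7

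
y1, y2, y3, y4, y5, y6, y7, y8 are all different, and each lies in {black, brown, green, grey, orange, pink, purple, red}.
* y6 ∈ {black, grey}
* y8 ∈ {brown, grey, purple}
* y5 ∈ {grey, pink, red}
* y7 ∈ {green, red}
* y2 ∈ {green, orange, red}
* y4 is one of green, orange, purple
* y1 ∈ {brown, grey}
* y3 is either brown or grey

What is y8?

purple

The 8 variables together cover exactly {black, brown, green, grey, orange, pink, purple, red} — 8 values for 8 variables — and black appears only in y6's list, so y6 = black.
Among the 7 still-open variables, pink fits only y5 (and all 7 values in {brown, green, grey, orange, pink, purple, red} must be used), so y5 = pink.
y1 and y3 between them cover only {brown, grey} — a naked pair. Remove those values from y8.
So y8 = purple.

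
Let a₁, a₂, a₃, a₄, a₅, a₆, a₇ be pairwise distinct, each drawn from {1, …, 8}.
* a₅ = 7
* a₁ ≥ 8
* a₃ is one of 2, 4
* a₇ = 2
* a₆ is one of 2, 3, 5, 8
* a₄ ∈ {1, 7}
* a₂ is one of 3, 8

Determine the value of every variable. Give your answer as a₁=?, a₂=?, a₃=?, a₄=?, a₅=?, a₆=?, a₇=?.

a₁=8, a₂=3, a₃=4, a₄=1, a₅=7, a₆=5, a₇=2

a₁ must be 8 (only option left). So a₂, a₆ can't be 8.
a₂'s domain is down to {3}, so a₂ = 3. Remove 3 from a₆.
That leaves a₅ = 7. Eliminate 7 elsewhere: a₄.
a₇ has just one choice, so a₇ = 2. Strike 2 from a₃, a₆.
a₃ must be 4 (only option left).
a₄'s domain is down to {1}, so a₄ = 1.
a₆'s domain is down to {5}, so a₆ = 5.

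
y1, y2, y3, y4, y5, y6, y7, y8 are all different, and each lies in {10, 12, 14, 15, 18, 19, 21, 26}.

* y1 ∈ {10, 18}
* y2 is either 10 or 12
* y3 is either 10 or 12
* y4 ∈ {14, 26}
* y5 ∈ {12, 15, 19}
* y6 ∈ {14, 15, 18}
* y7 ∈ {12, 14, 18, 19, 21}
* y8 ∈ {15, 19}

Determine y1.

Among the 8 variables, 21 fits only y7 (and all 8 values in {10, 12, 14, 15, 18, 19, 21, 26} must be used), so y7 = 21.
Among the 7 still-open variables, 26 fits only y4 (and all 7 values in {10, 12, 14, 15, 18, 19, 26} must be used), so y4 = 26.
The 6 still-open variables together cover exactly {10, 12, 14, 15, 18, 19} — 6 values for 6 variables — and 14 appears only in y6's list, so y6 = 14.
The 5 still-open variables together cover exactly {10, 12, 15, 18, 19} — 5 values for 5 variables — and 18 appears only in y1's list, so y1 = 18.

18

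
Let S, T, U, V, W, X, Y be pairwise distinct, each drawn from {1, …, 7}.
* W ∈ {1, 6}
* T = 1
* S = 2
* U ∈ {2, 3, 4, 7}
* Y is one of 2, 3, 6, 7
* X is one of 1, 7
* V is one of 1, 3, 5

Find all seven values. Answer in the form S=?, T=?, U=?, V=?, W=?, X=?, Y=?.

S's domain is down to {2}, so S = 2. Strike 2 from U, Y.
That leaves T = 1. Eliminate 1 elsewhere: V, W, X.
W's domain is down to {6}, so W = 6. Strike 6 from Y.
That leaves X = 7. So U, Y can't be 7.
That leaves Y = 3. Strike 3 from U, V.
U's domain is down to {4}, so U = 4.
V must be 5 (only option left).

S=2, T=1, U=4, V=5, W=6, X=7, Y=3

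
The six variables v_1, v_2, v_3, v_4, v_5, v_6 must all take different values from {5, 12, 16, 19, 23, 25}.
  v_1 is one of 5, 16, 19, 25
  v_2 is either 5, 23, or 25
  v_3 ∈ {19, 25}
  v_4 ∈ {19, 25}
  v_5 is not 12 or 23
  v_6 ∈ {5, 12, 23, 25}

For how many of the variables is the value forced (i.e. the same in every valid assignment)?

2

The 6 variables together cover exactly {5, 12, 16, 19, 23, 25} — 6 values for 6 variables — and 12 appears only in v_6's list, so v_6 = 12.
Among the 5 still-open variables, 23 fits only v_2 (and all 5 values in {5, 16, 19, 23, 25} must be used), so v_2 = 23.
v_3 and v_4 between them cover only {19, 25} — a naked pair. Remove those values from v_1, v_5.
Determined: v_2=23, v_6=12. The other variables each still have more than one consistent value. That makes 2.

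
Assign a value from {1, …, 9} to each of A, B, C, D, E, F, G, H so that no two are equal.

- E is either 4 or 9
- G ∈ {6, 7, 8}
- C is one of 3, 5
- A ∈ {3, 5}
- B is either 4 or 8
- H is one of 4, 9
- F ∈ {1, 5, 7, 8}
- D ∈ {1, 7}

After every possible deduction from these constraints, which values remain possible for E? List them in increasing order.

The 8 variables together cover exactly {1, 3, 4, 5, 6, 7, 8, 9} — 8 values for 8 variables — and 6 appears only in G's list, so G = 6.
A and C share exactly the 2 values {3, 5}; by pigeonhole those values go to them, so strike 3, 5 from F.
The 2 variables E and H are confined to {4, 9}, which locks those values in; drop them from B.
B's domain is down to {8}, so B = 8. Remove 8 from F.
No further eliminations apply; E can still be any of 4, 9.

4, 9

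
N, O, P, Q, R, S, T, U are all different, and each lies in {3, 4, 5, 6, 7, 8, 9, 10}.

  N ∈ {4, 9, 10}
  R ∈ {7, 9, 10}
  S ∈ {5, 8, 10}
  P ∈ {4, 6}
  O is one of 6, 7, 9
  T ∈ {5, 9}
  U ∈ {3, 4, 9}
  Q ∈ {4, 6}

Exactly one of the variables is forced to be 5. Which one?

The 8 variables together cover exactly {3, 4, 5, 6, 7, 8, 9, 10} — 8 values for 8 variables — and 3 appears only in U's list, so U = 3.
Among the 7 still-open variables, 8 fits only S (and all 7 values in {4, 5, 6, 7, 8, 9, 10} must be used), so S = 8.
Among the 6 still-open variables, 5 fits only T (and all 6 values in {4, 5, 6, 7, 9, 10} must be used), so T = 5.

T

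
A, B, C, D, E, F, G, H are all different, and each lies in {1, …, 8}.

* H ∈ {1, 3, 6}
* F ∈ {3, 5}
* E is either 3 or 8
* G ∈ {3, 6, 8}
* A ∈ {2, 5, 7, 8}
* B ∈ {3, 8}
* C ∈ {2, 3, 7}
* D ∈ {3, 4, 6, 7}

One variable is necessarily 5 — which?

The 8 variables draw from only 8 values {1, 2, 3, 4, 5, 6, 7, 8}, so each is used; only H can be 1, hence H = 1.
The 7 still-open variables together cover exactly {2, 3, 4, 5, 6, 7, 8} — 7 values for 7 variables — and 4 appears only in D's list, so D = 4.
The 6 still-open variables together cover exactly {2, 3, 5, 6, 7, 8} — 6 values for 6 variables — and 6 appears only in G's list, so G = 6.
The 2 variables B and E are confined to {3, 8}, which locks those values in; drop them from A, C, F.
So 5 goes to F.

F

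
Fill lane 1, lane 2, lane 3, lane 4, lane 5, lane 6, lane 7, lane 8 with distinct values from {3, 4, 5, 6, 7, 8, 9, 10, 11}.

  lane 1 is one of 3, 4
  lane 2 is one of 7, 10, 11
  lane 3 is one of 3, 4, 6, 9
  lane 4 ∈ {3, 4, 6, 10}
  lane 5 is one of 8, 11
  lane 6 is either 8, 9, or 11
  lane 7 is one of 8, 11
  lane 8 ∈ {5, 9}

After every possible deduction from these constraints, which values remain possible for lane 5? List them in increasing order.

8, 11

lane 5 and lane 7 between them cover only {8, 11} — a naked pair. Remove those values from lane 2, lane 6.
That leaves lane 6 = 9. So lane 3, lane 8 can't be 9.
lane 8 must be 5 (only option left).
No further eliminations apply; lane 5 can still be any of 8, 11.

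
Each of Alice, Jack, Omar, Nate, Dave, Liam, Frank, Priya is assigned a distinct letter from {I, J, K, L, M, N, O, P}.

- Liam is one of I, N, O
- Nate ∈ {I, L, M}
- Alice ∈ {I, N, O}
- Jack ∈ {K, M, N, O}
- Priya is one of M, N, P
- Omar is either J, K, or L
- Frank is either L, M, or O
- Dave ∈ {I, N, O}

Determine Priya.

The 8 variables together cover exactly {I, J, K, L, M, N, O, P} — 8 values for 8 variables — and J appears only in Omar's list, so Omar = J.
The 7 still-open variables together cover exactly {I, K, L, M, N, O, P} — 7 values for 7 variables — and K appears only in Jack's list, so Jack = K.
The 6 still-open variables draw from only 6 values {I, L, M, N, O, P}, so each is used; only Priya can be P, hence Priya = P.

P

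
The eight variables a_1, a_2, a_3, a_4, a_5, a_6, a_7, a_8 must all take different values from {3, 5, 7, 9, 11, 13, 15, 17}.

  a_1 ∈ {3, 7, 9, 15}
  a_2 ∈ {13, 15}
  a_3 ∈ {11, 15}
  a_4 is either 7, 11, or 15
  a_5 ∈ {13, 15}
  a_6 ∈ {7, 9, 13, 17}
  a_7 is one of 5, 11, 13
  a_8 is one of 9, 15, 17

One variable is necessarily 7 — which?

a_4

The 8 variables together cover exactly {3, 5, 7, 9, 11, 13, 15, 17} — 8 values for 8 variables — and 3 appears only in a_1's list, so a_1 = 3.
Among the 7 still-open variables, 5 fits only a_7 (and all 7 values in {5, 7, 9, 11, 13, 15, 17} must be used), so a_7 = 5.
The 2 variables a_2 and a_5 are confined to {13, 15}, which locks those values in; drop them from a_3, a_4, a_6, a_8.
That leaves a_3 = 11. Remove 11 from a_4.
So 7 goes to a_4.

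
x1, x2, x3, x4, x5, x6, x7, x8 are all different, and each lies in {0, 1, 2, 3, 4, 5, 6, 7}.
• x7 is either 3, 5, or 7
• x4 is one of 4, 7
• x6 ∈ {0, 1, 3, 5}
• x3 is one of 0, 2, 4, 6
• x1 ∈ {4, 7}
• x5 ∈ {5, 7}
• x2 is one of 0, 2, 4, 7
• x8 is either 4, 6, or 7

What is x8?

6

Among the 8 variables, 1 fits only x6 (and all 8 values in {0, 1, 2, 3, 4, 5, 6, 7} must be used), so x6 = 1.
The 7 still-open variables together cover exactly {0, 2, 3, 4, 5, 6, 7} — 7 values for 7 variables — and 3 appears only in x7's list, so x7 = 3.
The 6 still-open variables together cover exactly {0, 2, 4, 5, 6, 7} — 6 values for 6 variables — and 5 appears only in x5's list, so x5 = 5.
The 2 variables x1 and x4 are confined to {4, 7}, which locks those values in; drop them from x2, x3, x8.
So x8 = 6.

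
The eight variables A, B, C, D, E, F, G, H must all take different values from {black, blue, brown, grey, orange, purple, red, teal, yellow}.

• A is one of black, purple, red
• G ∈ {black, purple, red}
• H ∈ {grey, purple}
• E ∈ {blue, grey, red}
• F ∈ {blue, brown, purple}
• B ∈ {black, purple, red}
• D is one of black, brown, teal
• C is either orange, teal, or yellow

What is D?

teal

A, B, G between them cover only {black, purple, red} — a naked triple. Remove those values from D, E, F, H.
That leaves H = grey. Remove grey from E.
That leaves E = blue. So F can't be blue.
F must be brown (only option left). Eliminate brown elsewhere: D.
So D = teal.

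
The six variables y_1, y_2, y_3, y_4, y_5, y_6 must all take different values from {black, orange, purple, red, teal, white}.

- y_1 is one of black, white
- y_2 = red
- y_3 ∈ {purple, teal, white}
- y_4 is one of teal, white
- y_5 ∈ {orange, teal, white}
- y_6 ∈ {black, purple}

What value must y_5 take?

orange

y_2 has just one choice, so y_2 = red.
Among the 5 still-open variables, orange fits only y_5 (and all 5 values in {black, orange, purple, teal, white} must be used), so y_5 = orange.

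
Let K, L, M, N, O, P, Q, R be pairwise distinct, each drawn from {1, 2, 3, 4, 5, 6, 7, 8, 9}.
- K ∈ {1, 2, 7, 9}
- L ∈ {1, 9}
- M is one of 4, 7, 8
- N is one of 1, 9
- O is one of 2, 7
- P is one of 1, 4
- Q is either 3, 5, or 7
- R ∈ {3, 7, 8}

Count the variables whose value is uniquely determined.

4

The 8 variables together cover exactly {1, 2, 3, 4, 5, 7, 8, 9} — 8 values for 8 variables — and 5 appears only in Q's list, so Q = 5.
Among the 7 still-open variables, 3 fits only R (and all 7 values in {1, 2, 3, 4, 7, 8, 9} must be used), so R = 3.
Among the 6 still-open variables, 8 fits only M (and all 6 values in {1, 2, 4, 7, 8, 9} must be used), so M = 8.
The 5 still-open variables draw from only 5 values {1, 2, 4, 7, 9}, so each is used; only P can be 4, hence P = 4.
L and N between them cover only {1, 9} — a naked pair. Remove those values from K.
Determined: M=8, P=4, Q=5, R=3. The other variables each still have more than one consistent value. That makes 4.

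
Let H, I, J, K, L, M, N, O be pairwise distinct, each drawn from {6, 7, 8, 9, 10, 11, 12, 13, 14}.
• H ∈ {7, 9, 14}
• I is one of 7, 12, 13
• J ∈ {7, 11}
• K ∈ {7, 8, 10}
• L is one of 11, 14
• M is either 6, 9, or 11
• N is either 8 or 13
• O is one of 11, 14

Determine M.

6

The 2 variables L and O are confined to {11, 14}, which locks those values in; drop them from H, J, M.
J has just one choice, so J = 7. Strike 7 from H, I, K.
H's domain is down to {9}, so H = 9. Strike 9 from M.
So M = 6.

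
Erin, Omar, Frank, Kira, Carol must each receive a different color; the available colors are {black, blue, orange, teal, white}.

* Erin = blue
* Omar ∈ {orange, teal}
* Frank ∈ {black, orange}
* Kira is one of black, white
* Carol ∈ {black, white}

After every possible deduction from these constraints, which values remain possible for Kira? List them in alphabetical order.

black, white

Erin has just one choice, so Erin = blue.
Among the 4 still-open variables, teal fits only Omar (and all 4 values in {black, orange, teal, white} must be used), so Omar = teal.
The 3 still-open variables draw from only 3 values {black, orange, white}, so each is used; only Frank can be orange, hence Frank = orange.
No further eliminations apply; Kira can still be any of black, white.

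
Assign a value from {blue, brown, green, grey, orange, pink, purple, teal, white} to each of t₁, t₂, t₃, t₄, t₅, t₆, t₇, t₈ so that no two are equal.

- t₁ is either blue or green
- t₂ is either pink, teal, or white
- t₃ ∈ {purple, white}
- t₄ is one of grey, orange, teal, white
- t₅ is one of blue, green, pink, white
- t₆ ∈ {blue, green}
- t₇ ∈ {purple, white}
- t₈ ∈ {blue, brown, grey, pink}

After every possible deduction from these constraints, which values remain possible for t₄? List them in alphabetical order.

t₁ and t₆ between them cover only {blue, green} — a naked pair. Remove those values from t₅, t₈.
The 2 variables t₃ and t₇ are confined to {purple, white}, which locks those values in; drop them from t₂, t₄, t₅.
That leaves t₅ = pink. Strike pink from t₂, t₈.
t₂'s domain is down to {teal}, so t₂ = teal. Remove teal from t₄.
No further eliminations apply; t₄ can still be any of grey, orange.

grey, orange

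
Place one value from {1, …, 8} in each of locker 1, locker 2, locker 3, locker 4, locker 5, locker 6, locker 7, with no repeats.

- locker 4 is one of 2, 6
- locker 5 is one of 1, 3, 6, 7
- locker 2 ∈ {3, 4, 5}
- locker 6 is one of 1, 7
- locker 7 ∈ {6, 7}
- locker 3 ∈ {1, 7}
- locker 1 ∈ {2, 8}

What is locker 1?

8

The 2 variables locker 3 and locker 6 are confined to {1, 7}, which locks those values in; drop them from locker 5, locker 7.
locker 7 must be 6 (only option left). Eliminate 6 elsewhere: locker 4, locker 5.
locker 4's domain is down to {2}, so locker 4 = 2. Strike 2 from locker 1.
So locker 1 = 8.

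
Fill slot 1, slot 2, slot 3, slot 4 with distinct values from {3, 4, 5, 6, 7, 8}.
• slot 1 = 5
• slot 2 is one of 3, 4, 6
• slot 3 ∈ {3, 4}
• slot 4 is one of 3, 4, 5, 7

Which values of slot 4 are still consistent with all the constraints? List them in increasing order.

3, 4, 7

slot 1's domain is down to {5}, so slot 1 = 5. So slot 4 can't be 5.
No further eliminations apply; slot 4 can still be any of 3, 4, 7.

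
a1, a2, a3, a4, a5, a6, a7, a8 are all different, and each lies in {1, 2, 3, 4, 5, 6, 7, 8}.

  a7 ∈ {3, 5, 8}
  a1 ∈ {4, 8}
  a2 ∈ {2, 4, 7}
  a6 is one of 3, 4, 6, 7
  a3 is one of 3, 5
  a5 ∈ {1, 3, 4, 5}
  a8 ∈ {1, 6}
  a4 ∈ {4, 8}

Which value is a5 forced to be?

1

The 8 variables draw from only 8 values {1, 2, 3, 4, 5, 6, 7, 8}, so each is used; only a2 can be 2, hence a2 = 2.
Among the 7 still-open variables, 7 fits only a6 (and all 7 values in {1, 3, 4, 5, 6, 7, 8} must be used), so a6 = 7.
The 6 still-open variables draw from only 6 values {1, 3, 4, 5, 6, 8}, so each is used; only a8 can be 6, hence a8 = 6.
The 5 still-open variables draw from only 5 values {1, 3, 4, 5, 8}, so each is used; only a5 can be 1, hence a5 = 1.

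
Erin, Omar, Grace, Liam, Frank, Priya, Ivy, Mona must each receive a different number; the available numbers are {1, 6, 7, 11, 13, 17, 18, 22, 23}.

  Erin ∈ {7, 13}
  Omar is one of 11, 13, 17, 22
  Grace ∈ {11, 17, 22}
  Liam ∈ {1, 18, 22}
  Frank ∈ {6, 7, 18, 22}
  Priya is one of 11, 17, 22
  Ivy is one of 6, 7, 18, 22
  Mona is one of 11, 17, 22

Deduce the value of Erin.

7

The 8 variables together cover exactly {1, 6, 7, 11, 13, 17, 18, 22} — 8 values for 8 variables — and 1 appears only in Liam's list, so Liam = 1.
The 3 variables Grace, Priya, Mona are confined to {11, 17, 22}, which locks those values in; drop them from Omar, Frank, Ivy.
That leaves Omar = 13. So Erin can't be 13.
So Erin = 7.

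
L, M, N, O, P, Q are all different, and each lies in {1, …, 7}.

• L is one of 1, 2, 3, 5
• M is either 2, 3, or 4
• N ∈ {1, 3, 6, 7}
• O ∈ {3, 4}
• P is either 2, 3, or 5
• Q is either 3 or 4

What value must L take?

1

O and Q share exactly the 2 values {3, 4}; by pigeonhole those values go to them, so strike 3, 4 from L, M, N, P.
M's domain is down to {2}, so M = 2. So L, P can't be 2.
P's domain is down to {5}, so P = 5. Remove 5 from L.
So L = 1.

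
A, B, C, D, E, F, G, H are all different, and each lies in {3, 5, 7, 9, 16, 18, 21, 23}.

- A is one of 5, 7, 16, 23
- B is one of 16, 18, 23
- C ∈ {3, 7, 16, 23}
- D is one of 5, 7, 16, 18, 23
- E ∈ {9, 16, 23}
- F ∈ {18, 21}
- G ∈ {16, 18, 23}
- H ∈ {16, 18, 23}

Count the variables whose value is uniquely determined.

Among the 8 variables, 3 fits only C (and all 8 values in {3, 5, 7, 9, 16, 18, 21, 23} must be used), so C = 3.
The 7 still-open variables together cover exactly {5, 7, 9, 16, 18, 21, 23} — 7 values for 7 variables — and 9 appears only in E's list, so E = 9.
The 6 still-open variables together cover exactly {5, 7, 16, 18, 21, 23} — 6 values for 6 variables — and 21 appears only in F's list, so F = 21.
The 3 variables B, G, H are confined to {16, 18, 23}, which locks those values in; drop them from A, D.
Determined: C=3, E=9, F=21. The other variables each still have more than one consistent value. That makes 3.

3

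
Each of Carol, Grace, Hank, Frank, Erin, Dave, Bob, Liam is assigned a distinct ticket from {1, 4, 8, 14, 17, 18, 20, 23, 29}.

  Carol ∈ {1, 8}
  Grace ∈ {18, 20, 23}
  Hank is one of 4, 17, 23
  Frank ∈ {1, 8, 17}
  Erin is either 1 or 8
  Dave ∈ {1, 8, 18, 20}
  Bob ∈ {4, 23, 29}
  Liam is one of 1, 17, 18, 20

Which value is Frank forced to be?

The 8 variables together cover exactly {1, 4, 8, 17, 18, 20, 23, 29} — 8 values for 8 variables — and 29 appears only in Bob's list, so Bob = 29.
The 7 still-open variables together cover exactly {1, 4, 8, 17, 18, 20, 23} — 7 values for 7 variables — and 4 appears only in Hank's list, so Hank = 4.
The 6 still-open variables draw from only 6 values {1, 8, 17, 18, 20, 23}, so each is used; only Grace can be 23, hence Grace = 23.
The 2 variables Carol and Erin are confined to {1, 8}, which locks those values in; drop them from Frank, Dave, Liam.
So Frank = 17.

17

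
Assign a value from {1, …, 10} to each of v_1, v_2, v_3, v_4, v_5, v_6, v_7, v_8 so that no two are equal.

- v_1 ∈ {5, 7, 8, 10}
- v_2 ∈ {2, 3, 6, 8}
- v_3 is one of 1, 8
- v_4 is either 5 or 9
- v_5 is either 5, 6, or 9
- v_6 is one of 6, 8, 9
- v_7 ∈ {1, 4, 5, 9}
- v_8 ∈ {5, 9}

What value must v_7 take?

4

v_4 and v_8 between them cover only {5, 9} — a naked pair. Remove those values from v_1, v_5, v_6, v_7.
v_5 must be 6 (only option left). Eliminate 6 elsewhere: v_2, v_6.
v_6 must be 8 (only option left). Eliminate 8 elsewhere: v_1, v_2, v_3.
That leaves v_3 = 1. Eliminate 1 elsewhere: v_7.
So v_7 = 4.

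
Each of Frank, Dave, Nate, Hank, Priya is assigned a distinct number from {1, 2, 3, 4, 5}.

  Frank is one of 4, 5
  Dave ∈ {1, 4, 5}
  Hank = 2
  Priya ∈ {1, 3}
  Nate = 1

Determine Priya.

Nate's domain is down to {1}, so Nate = 1. Strike 1 from Dave, Priya.
So Priya = 3.

3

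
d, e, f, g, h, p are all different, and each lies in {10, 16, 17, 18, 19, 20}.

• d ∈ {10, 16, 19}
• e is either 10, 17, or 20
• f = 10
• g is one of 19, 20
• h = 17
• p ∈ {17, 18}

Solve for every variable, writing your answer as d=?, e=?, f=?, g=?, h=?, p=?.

f has just one choice, so f = 10. Strike 10 from d, e.
h must be 17 (only option left). Eliminate 17 elsewhere: e, p.
That leaves p = 18.
e's domain is down to {20}, so e = 20. Remove 20 from g.
g's domain is down to {19}, so g = 19. Eliminate 19 elsewhere: d.
That leaves d = 16.

d=16, e=20, f=10, g=19, h=17, p=18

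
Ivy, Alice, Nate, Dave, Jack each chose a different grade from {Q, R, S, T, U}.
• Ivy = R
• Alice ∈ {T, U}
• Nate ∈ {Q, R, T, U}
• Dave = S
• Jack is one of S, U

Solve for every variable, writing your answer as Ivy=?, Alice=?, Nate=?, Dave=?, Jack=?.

Ivy's domain is down to {R}, so Ivy = R. Strike R from Nate.
Dave must be S (only option left). Strike S from Jack.
Jack has just one choice, so Jack = U. So Alice, Nate can't be U.
Alice has just one choice, so Alice = T. Remove T from Nate.
Nate must be Q (only option left).

Ivy=R, Alice=T, Nate=Q, Dave=S, Jack=U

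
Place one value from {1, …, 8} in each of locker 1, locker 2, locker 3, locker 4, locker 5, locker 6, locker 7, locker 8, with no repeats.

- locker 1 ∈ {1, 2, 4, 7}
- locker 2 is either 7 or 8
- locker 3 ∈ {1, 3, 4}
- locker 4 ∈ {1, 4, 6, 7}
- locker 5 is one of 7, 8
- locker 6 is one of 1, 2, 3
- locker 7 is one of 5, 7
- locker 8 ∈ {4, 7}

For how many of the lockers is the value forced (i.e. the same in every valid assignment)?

3

Among the 8 variables, 5 fits only locker 7 (and all 8 values in {1, 2, 3, 4, 5, 6, 7, 8} must be used), so locker 7 = 5.
The 7 still-open variables draw from only 7 values {1, 2, 3, 4, 6, 7, 8}, so each is used; only locker 4 can be 6, hence locker 4 = 6.
The 2 variables locker 2 and locker 5 are confined to {7, 8}, which locks those values in; drop them from locker 1, locker 8.
locker 8 has just one choice, so locker 8 = 4. Strike 4 from locker 1, locker 3.
Determined: locker 4=6, locker 7=5, locker 8=4. The other lockers each still have more than one consistent value. That makes 3.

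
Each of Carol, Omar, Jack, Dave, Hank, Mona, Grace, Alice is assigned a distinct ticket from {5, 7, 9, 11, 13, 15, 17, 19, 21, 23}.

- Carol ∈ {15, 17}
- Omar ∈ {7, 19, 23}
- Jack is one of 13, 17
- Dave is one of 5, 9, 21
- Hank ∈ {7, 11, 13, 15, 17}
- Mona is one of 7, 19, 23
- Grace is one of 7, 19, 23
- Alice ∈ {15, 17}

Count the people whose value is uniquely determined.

Carol and Alice between them cover only {15, 17} — a naked pair. Remove those values from Jack, Hank.
Jack has just one choice, so Jack = 13. Strike 13 from Hank.
The 3 variables Omar, Mona, Grace are confined to {7, 19, 23}, which locks those values in; drop them from Hank.
Hank has just one choice, so Hank = 11.
Determined: Jack=13, Hank=11. The other people each still have more than one consistent value. That makes 2.

2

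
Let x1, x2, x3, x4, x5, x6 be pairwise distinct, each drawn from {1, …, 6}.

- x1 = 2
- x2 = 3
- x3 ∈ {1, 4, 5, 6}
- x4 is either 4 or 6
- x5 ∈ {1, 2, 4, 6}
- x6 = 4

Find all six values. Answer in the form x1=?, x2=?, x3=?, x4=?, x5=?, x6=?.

x1's domain is down to {2}, so x1 = 2. So x5 can't be 2.
x2 must be 3 (only option left).
x6 must be 4 (only option left). Remove 4 from x3, x4, x5.
x4's domain is down to {6}, so x4 = 6. Eliminate 6 elsewhere: x3, x5.
x5's domain is down to {1}, so x5 = 1. Eliminate 1 elsewhere: x3.
x3 has just one choice, so x3 = 5.

x1=2, x2=3, x3=5, x4=6, x5=1, x6=4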